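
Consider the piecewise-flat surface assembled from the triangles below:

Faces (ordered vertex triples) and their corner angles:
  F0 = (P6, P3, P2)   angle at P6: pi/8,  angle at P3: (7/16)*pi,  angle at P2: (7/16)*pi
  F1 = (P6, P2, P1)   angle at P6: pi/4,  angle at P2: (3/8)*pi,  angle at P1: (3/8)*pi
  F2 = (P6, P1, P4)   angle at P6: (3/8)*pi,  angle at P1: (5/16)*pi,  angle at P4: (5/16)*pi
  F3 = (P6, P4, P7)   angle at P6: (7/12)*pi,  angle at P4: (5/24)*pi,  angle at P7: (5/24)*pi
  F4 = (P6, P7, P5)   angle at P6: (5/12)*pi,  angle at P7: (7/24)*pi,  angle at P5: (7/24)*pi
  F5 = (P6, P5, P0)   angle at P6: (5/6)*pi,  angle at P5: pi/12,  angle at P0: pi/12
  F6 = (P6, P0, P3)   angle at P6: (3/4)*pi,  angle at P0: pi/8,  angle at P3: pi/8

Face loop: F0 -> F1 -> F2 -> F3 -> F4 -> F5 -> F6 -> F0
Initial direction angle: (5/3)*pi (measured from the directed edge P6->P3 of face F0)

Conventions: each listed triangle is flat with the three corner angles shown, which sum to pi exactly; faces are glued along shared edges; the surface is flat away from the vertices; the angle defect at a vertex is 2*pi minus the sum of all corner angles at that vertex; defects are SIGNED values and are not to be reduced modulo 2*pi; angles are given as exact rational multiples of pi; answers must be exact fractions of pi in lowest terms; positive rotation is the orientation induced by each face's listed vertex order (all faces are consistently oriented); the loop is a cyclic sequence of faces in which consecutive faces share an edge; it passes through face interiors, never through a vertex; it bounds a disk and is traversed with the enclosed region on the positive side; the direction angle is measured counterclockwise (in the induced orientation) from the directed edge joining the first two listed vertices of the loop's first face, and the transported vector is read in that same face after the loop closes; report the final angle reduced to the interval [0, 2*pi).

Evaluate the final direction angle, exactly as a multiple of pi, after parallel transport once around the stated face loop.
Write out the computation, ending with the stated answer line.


enclosed vertex P6: corner angles sum to (10/3)*pi, defect = 2*pi - (10/3)*pi = (-4/3)*pi
holonomy = initial angle + sum of enclosed defects (mod 2*pi), positive in the induced orientation
final angle = (5/3)*pi - (4/3)*pi = pi/3 (mod 2*pi)

Answer: final direction angle = pi/3


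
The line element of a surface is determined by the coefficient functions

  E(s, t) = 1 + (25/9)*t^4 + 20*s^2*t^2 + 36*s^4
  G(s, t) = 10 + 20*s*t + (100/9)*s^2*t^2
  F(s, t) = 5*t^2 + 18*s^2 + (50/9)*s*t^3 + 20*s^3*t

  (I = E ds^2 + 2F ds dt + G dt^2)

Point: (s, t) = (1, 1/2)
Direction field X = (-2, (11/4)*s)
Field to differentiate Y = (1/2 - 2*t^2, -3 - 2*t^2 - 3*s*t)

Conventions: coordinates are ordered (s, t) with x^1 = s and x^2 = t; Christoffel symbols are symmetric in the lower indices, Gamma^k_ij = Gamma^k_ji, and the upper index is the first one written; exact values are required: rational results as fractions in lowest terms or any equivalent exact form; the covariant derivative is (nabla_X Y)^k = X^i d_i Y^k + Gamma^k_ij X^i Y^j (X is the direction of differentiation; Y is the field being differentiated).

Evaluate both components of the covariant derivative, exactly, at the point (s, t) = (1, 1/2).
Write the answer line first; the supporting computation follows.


Answer: (nabla_X Y)^s = -155199/18418, (nabla_X Y)^t = -474387/36836

E = 6073/144, F = 539/18, G = 205/9 at the point
E_s = 154, E_t = 385/18, F_s = 2401/36, F_t = 175/6, G_s = 140/9, G_t = 280/9
EG - F^2 = 9209/144;  g^inv = (144/9209) * [[205/9, -539/18], [-539/18, 6073/144]]
first-kind symbols [ij,l] = (1/2)(d_i g_jl + d_j g_il - d_l g_ij): [ss,s] = E_s/2 = 77, [ss,t] = F_s - E_t/2 = 56, [st,s] = E_t/2 = 385/36, [st,t] = G_s/2 = 70/9, [tt,s] = F_t - G_s/2 = 385/18, [tt,t] = G_t/2 = 140/9
Gamma^s_ij = (G*[ij,s] - F*[ij,t])/(EG - F^2), Gamma^t_ij = (E*[ij,t] - F*[ij,s])/(EG - F^2)
Gamma_sss = 11088/9209, Gamma_sst = 1540/9209, Gamma_stt = 3080/9209, Gamma_tss = 8064/9209, Gamma_tst = 1120/9209, Gamma_ttt = 2240/9209
X = (-2, 11/4), Y = (0, -5) at the point


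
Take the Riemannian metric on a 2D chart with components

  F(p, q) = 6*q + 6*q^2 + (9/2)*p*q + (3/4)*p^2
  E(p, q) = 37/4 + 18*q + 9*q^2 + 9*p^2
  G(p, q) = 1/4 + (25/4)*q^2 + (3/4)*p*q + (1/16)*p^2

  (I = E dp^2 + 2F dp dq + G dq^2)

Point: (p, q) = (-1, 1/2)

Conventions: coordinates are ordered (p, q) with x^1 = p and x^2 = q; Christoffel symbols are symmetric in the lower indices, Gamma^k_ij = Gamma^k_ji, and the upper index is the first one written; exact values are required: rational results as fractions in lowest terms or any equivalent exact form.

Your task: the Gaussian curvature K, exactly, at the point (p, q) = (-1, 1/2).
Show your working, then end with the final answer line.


E = 59/2, F = 3, G = 3/2, EG - F^2 = 141/4 at the point
E_p = -18, E_q = 27, F_p = 3/4, F_q = 15/2, G_p = 1/4, G_q = 11/2
E_qq = 18, F_pq = 9/2, G_pp = 1/8
K follows from Brioschi's formula, (det M1 - det M2)/(EG - F^2)^2.
M1 = [[-E_qq/2 + F_pq - G_pp/2, E_p/2, F_p - E_q/2], [F_q - G_p/2, E, F], [G_q/2, F, G]] = [[-73/16, -9, -51/4], [59/8, 59/2, 3], [11/4, 3, 3/2]]; det M1 = 39471/64
M2 = [[0, E_q/2, G_p/2], [E_q/2, E, F], [G_p/2, F, G]] = [[0, 27/2, 1/8], [27/2, 59/2, 3], [1/8, 3, 3/2]]; det M2 = -33755/128
det M1 - det M2 = 112697/128; K = 112697/128 / (141/4)^2 = 112697/159048

Answer: K = 112697/159048


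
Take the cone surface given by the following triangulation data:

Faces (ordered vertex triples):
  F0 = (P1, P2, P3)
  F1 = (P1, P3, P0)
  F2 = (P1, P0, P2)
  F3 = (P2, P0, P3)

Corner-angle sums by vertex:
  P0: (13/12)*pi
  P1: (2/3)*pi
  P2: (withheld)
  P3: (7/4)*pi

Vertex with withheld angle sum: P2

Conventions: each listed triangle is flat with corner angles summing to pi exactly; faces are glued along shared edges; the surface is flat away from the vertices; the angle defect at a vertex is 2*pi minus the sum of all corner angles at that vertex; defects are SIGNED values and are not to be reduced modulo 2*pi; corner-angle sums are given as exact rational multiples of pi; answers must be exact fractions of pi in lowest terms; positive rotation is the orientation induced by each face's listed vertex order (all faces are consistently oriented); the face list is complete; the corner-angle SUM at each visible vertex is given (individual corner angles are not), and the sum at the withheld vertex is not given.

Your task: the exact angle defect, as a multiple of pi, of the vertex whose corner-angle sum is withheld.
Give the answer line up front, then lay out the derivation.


Answer: defect(P2) = (3/2)*pi

V = 4, E = 6, F = 4; chi = V - E + F = 2
Gauss-Bonnet: total defect = 2*pi*chi = 4*pi; visible defects sum to (5/2)*pi


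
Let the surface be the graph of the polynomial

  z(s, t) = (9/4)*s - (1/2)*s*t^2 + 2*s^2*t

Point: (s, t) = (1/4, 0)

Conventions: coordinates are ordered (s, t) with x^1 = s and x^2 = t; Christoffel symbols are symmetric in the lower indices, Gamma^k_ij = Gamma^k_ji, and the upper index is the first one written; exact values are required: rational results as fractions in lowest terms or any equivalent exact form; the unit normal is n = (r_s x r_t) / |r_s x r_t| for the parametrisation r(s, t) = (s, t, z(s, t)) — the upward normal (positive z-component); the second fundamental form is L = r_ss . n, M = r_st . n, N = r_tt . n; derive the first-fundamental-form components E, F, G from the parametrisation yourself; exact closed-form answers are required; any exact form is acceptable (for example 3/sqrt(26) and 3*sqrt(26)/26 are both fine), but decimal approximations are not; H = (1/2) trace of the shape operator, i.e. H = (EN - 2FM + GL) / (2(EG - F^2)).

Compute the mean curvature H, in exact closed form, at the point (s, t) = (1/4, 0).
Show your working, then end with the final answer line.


z_s = 9/4, z_t = 1/8, z_ss = 0, z_st = 1, z_tt = -1/4
E = 97/16, F = 9/32, G = 65/64; answer radicand W^2 = 389/64
unnormalised second-form numerators: l = 0, m = 1, n = -1/4; L = l/sqrt(389/64), and similarly M = m/sqrt(W^2), N = n/sqrt(W^2)
H = (E*n - 2*F*m + G*l) / (2*(EG - F^2)*sqrt(W^2)); E*n - 2*F*m + G*l = -133/64, EG - F^2 = 389/64, so H = (-133/778)/sqrt(389/64)

Answer: H = -532*sqrt(389)/151321


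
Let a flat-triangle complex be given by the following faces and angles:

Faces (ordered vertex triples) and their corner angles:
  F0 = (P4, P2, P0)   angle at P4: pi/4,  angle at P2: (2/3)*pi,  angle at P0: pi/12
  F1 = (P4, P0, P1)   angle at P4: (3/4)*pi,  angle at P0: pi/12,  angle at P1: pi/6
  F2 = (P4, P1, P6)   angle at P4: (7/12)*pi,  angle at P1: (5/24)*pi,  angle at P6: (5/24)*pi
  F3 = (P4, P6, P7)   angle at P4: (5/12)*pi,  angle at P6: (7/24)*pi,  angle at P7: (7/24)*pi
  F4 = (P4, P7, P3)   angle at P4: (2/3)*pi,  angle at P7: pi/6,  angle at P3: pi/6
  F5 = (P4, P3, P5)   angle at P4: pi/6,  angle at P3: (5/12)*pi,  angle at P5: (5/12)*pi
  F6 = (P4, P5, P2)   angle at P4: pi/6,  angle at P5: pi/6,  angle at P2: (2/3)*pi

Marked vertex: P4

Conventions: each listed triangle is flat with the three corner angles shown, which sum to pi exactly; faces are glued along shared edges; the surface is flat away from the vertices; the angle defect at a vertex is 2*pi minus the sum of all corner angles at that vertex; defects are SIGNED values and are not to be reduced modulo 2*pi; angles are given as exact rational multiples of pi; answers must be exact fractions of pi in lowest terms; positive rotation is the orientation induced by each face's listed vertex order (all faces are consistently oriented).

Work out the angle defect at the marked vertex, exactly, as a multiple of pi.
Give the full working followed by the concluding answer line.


Sum of corner angles at P4: 3*pi
defect = 2*pi - 3*pi

Answer: defect(P4) = -pi


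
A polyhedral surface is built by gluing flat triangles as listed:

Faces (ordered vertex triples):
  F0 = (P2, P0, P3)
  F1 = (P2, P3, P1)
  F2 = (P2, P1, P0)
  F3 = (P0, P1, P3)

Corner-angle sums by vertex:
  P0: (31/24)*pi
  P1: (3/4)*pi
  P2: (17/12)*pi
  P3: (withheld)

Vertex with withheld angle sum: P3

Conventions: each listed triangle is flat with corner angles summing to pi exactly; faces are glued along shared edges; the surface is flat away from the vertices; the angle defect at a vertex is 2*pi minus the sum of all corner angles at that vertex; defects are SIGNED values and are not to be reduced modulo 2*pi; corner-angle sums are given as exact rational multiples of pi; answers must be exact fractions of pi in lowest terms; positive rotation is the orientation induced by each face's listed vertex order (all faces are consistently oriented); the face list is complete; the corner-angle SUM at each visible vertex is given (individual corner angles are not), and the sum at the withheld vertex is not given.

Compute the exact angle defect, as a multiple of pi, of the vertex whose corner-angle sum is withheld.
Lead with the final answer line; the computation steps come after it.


Answer: defect(P3) = (35/24)*pi

V = 4, E = 6, F = 4; chi = V - E + F = 2
Gauss-Bonnet: total defect = 2*pi*chi = 4*pi; visible defects sum to (61/24)*pi


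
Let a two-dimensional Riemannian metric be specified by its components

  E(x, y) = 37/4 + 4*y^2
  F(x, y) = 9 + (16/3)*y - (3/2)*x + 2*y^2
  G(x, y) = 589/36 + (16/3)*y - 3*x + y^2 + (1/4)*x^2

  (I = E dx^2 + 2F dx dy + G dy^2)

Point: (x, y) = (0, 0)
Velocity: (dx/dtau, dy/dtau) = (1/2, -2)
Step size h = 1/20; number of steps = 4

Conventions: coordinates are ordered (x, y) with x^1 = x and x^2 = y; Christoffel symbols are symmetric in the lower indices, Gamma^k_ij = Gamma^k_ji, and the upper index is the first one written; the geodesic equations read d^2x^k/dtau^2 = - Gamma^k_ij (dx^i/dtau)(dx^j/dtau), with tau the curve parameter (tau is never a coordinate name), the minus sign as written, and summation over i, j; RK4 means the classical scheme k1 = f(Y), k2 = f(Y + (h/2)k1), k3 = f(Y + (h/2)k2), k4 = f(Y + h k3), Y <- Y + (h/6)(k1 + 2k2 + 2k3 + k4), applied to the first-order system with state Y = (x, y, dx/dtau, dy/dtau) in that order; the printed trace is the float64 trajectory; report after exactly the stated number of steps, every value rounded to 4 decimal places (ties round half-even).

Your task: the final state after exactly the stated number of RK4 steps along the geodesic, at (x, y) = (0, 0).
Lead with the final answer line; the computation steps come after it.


Answer: x = 0.0268, y = -0.3743, dx/dtau = -0.1472, dy/dtau = -1.7808

f(Y) = (dx/dtau, dy/dtau, -Gamma^x_ij Y'^i Y'^j, -Gamma^y_ij Y'^i Y'^j) with the Gammas evaluated at the stage position; h = 0.050000; intermediate values shown to 6 dp
step 0: x = 0.0000, y = 0.0000, dx/dtau = 0.5000, dy/dtau = -2.0000
step 1:
  k1: at (x, y) = (0.000000, 0.000000), (dx/dtau, dy/dtau) = (0.500000, -2.000000); Gamma_xxx = 0.191924, Gamma_xxy = 0.191924, Gamma_xyy = 1.248231, Gamma_yxx = -0.197255, Gamma_yxy = -0.197255, Gamma_yyy = -0.523645; k1 = (0.500000, -2.000000, -4.657057, 1.749383)
  k2: at (x, y) = (0.012500, -0.050000), (dx/dtau, dy/dtau) = (0.383574, -1.956265); Gamma_xxx = 0.155965, Gamma_xxy = 0.135392, Gamma_xyy = 1.151099, Gamma_yxx = -0.165631, Gamma_yxy = -0.166720, Gamma_yyy = -0.462059; k2 = (0.383574, -1.956265, -4.224983, 1.542454)
  k3: at (x, y) = (0.009589, -0.048907), (dx/dtau, dy/dtau) = (0.394375, -1.961439); Gamma_xxx = 0.156771, Gamma_xxy = 0.136701, Gamma_xyy = 1.153806, Gamma_yxx = -0.166289, Gamma_yxy = -0.167411, Gamma_yyy = -0.463761; k3 = (0.394375, -1.961439, -4.251864, 1.551066)
  k4: at (x, y) = (0.019719, -0.098072), (dx/dtau, dy/dtau) = (0.287407, -1.922447); Gamma_xxx = 0.125100, Gamma_xxy = 0.086229, Gamma_xyy = 1.065379, Gamma_yxx = -0.137243, Gamma_yxy = -0.140933, Gamma_yyy = -0.408620; k4 = (0.287407, -1.922447, -3.852476, 1.365779)
  Y <- Y + (h/6)(k1 + 2k2 + 2k3 + k4): x = 0.0195, y = -0.0980, dx/dtau = 0.2878, dy/dtau = -1.9225
step 2:
  k1: at (x, y) = (0.019528, -0.097982), (dx/dtau, dy/dtau) = (0.287806, -1.922482); Gamma_xxx = 0.125158, Gamma_xxy = 0.086324, Gamma_xyy = 1.065574, Gamma_yxx = -0.137294, Gamma_yxy = -0.140982, Gamma_yyy = -0.408742; k1 = (0.287806, -1.922482, -3.853132, 1.366044)
  k2: at (x, y) = (0.026723, -0.146044), (dx/dtau, dy/dtau) = (0.191478, -1.888331); Gamma_xxx = 0.097446, Gamma_xxy = 0.041560, Gamma_xyy = 0.985614, Gamma_yxx = -0.110618, Gamma_yxy = -0.118213, Gamma_yyy = -0.359760; k2 = (0.191478, -1.888331, -3.488015, 1.201398)
  k3: at (x, y) = (0.024314, -0.145190), (dx/dtau, dy/dtau) = (0.200606, -1.892447); Gamma_xxx = 0.097944, Gamma_xxy = 0.042390, Gamma_xyy = 0.987448, Gamma_yxx = -0.111068, Gamma_yxy = -0.118625, Gamma_yyy = -0.360896; k3 = (0.200606, -1.892447, -3.508156, 1.206898)
  k4: at (x, y) = (0.029558, -0.192604), (dx/dtau, dy/dtau) = (0.112399, -1.862137); Gamma_xxx = 0.073359, Gamma_xxy = 0.002147, Gamma_xyy = 0.914005, Gamma_yxx = -0.086154, Gamma_yxy = -0.098792, Gamma_yyy = -0.316727; k4 = (0.112399, -1.862137, -3.169390, 1.058001)
  Y <- Y + (h/6)(k1 + 2k2 + 2k3 + k4): x = 0.0294, y = -0.1925, dx/dtau = 0.1127, dy/dtau = -1.8621
step 3:
  k1: at (x, y) = (0.029397, -0.192534), (dx/dtau, dy/dtau) = (0.112683, -1.862143); Gamma_xxx = 0.073395, Gamma_xxy = 0.002208, Gamma_xyy = 0.914139, Gamma_yxx = -0.086189, Gamma_yxy = -0.098821, Gamma_yyy = -0.316809; k1 = (0.112683, -1.862143, -3.169853, 1.058182)
  k2: at (x, y) = (0.032214, -0.239087), (dx/dtau, dy/dtau) = (0.033436, -1.835688); Gamma_xxx = 0.051700, Gamma_xxy = -0.033767, Gamma_xyy = 0.847058, Gamma_yxx = -0.062900, Gamma_yxy = -0.081670, Gamma_yyy = -0.277252; k2 = (0.033436, -1.835688, -2.858577, 0.924314)
  k3: at (x, y) = (0.030233, -0.238426), (dx/dtau, dy/dtau) = (0.041218, -1.839035); Gamma_xxx = 0.052006, Gamma_xxy = -0.033243, Gamma_xyy = 0.848300, Gamma_yxx = -0.063216, Gamma_yxy = -0.081912, Gamma_yyy = -0.278013; k3 = (0.041218, -1.839035, -2.874122, 0.927944)
  k4: at (x, y) = (0.031458, -0.284485), (dx/dtau, dy/dtau) = (-0.031024, -1.815746); Gamma_xxx = 0.032644, Gamma_xxy = -0.065746, Gamma_xyy = 0.786237, Gamma_yxx = -0.041136, Gamma_yxy = -0.066931, Gamma_yyy = -0.242146; k4 = (-0.031024, -1.815746, -2.584794, 0.805920)
  Y <- Y + (h/6)(k1 + 2k2 + 2k3 + k4): x = 0.0313, y = -0.2844, dx/dtau = -0.0308, dy/dtau = -1.8157
step 4:
  k1: at (x, y) = (0.031322, -0.284428), (dx/dtau, dy/dtau) = (-0.030818, -1.815738); Gamma_xxx = 0.032667, Gamma_xxy = -0.065706, Gamma_xyy = 0.786331, Gamma_yxx = -0.041162, Gamma_yxy = -0.066949, Gamma_yyy = -0.242203; k1 = (-0.030818, -1.815738, -2.585137, 0.806053)
  k2: at (x, y) = (0.030552, -0.329821), (dx/dtau, dy/dtau) = (-0.095446, -1.795587); Gamma_xxx = 0.015461, Gamma_xxy = -0.094927, Gamma_xyy = 0.729178, Gamma_yxx = -0.020201, Gamma_yxy = -0.053949, Gamma_yyy = -0.209880; k2 = (-0.095446, -1.795587, -2.318570, 0.695357)
  k3: at (x, y) = (0.028936, -0.329318), (dx/dtau, dy/dtau) = (-0.088782, -1.798354); Gamma_xxx = 0.015646, Gamma_xxy = -0.094602, Gamma_xyy = 0.730013, Gamma_yxx = -0.020427, Gamma_yxy = -0.054085, Gamma_yyy = -0.210388; k3 = (-0.088782, -1.798354, -2.330834, 0.697842)
  k4: at (x, y) = (0.026883, -0.374346), (dx/dtau, dy/dtau) = (-0.147359, -1.780846); Gamma_xxx = 0.000213, Gamma_xxy = -0.121090, Gamma_xyy = 0.676822, Gamma_yxx = -0.000288, Gamma_yxy = -0.042718, Gamma_yyy = -0.180959; k4 = (-0.147359, -1.780846, -2.082933, 0.596321)
  Y <- Y + (h/6)(k1 + 2k2 + 2k3 + k4): x = 0.0268, y = -0.3743, dx/dtau = -0.1472, dy/dtau = -1.7808


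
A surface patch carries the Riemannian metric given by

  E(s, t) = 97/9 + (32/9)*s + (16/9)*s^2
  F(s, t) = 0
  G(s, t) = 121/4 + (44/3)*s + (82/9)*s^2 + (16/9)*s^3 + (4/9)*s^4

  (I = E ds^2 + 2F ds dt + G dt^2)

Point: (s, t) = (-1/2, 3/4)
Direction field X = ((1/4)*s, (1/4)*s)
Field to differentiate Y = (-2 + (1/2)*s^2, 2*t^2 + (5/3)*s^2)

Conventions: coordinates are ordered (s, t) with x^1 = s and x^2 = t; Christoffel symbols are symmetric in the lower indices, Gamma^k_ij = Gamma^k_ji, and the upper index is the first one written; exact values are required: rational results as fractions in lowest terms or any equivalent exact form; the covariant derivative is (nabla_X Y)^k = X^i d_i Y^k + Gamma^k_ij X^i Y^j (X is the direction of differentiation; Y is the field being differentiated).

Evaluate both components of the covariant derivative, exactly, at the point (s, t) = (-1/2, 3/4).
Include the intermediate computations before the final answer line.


E = 85/9, F = 0, G = 25 at the point
E_s = 16/9, E_t = 0, F_s = 0, F_t = 0, G_s = 20/3, G_t = 0
EG - F^2 = 2125/9;  g^inv = (9/2125) * [[25, 0], [0, 85/9]]
first-kind symbols [ij,l] = (1/2)(d_i g_jl + d_j g_il - d_l g_ij): [ss,s] = E_s/2 = 8/9, [ss,t] = F_s - E_t/2 = 0, [st,s] = E_t/2 = 0, [st,t] = G_s/2 = 10/3, [tt,s] = F_t - G_s/2 = -10/3, [tt,t] = G_t/2 = 0
Gamma^s_ij = (G*[ij,s] - F*[ij,t])/(EG - F^2), Gamma^t_ij = (E*[ij,t] - F*[ij,s])/(EG - F^2)
Gamma_sss = 8/85, Gamma_sst = 0, Gamma_stt = -6/17, Gamma_tss = 0, Gamma_tst = 2/15, Gamma_ttt = 0
X = (-1/8, -1/8), Y = (-15/8, 37/24) at the point

Answer: (nabla_X Y)^s = 83/544, (nabla_X Y)^t = -29/180


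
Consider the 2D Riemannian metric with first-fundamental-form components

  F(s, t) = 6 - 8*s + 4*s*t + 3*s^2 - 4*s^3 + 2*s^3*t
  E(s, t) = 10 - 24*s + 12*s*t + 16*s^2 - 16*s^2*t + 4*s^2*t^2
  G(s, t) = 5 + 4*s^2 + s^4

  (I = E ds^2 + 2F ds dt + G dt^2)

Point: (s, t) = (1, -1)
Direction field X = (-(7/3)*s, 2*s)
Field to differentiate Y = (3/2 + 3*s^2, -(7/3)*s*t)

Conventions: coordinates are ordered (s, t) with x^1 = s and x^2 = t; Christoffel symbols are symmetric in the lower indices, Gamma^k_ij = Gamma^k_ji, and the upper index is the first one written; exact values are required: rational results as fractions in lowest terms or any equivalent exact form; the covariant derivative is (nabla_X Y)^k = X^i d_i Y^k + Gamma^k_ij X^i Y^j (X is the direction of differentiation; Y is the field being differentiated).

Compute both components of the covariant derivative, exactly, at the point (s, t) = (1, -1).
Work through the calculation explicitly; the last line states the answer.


E = 10, F = -9, G = 10 at the point
E_s = 36, E_t = -12, F_s = -24, F_t = 6, G_s = 12, G_t = 0
EG - F^2 = 19;  g^inv = (1/19) * [[10, 9], [9, 10]]
first-kind symbols [ij,l] = (1/2)(d_i g_jl + d_j g_il - d_l g_ij): [ss,s] = E_s/2 = 18, [ss,t] = F_s - E_t/2 = -18, [st,s] = E_t/2 = -6, [st,t] = G_s/2 = 6, [tt,s] = F_t - G_s/2 = 0, [tt,t] = G_t/2 = 0
Gamma^s_ij = (G*[ij,s] - F*[ij,t])/(EG - F^2), Gamma^t_ij = (E*[ij,t] - F*[ij,s])/(EG - F^2)
Gamma_sss = 18/19, Gamma_sst = -6/19, Gamma_stt = 0, Gamma_tss = -18/19, Gamma_tst = 6/19, Gamma_ttt = 0
X = (-7/3, 2), Y = (9/2, 7/3) at the point

Answer: (nabla_X Y)^s = -1429/57, (nabla_X Y)^t = 164/171


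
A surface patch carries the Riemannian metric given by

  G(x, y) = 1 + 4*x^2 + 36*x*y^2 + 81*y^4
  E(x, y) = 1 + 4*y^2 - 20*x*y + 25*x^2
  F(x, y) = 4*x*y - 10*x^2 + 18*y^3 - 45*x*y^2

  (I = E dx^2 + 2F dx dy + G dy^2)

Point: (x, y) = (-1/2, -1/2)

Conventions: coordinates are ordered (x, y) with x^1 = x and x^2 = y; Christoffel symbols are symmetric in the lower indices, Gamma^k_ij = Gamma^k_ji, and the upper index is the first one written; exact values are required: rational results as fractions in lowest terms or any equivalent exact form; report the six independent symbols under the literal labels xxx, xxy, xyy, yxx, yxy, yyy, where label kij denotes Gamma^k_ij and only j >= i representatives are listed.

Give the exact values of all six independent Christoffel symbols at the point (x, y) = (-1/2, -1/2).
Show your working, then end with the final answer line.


E = 13/4, F = 15/8, G = 41/16 at the point
E_x = -15, E_y = 6, F_x = -13/4, F_y = -11, G_x = 5, G_y = -45/2
EG - F^2 = 77/16;  g^inv = (16/77) * [[41/16, -15/8], [-15/8, 13/4]]
first-kind symbols [ij,l] = (1/2)(d_i g_jl + d_j g_il - d_l g_ij): [xx,x] = E_x/2 = -15/2, [xx,y] = F_x - E_y/2 = -25/4, [xy,x] = E_y/2 = 3, [xy,y] = G_x/2 = 5/2, [yy,x] = F_y - G_x/2 = -27/2, [yy,y] = G_y/2 = -45/4
Gamma^x_ij = (G*[ij,x] - F*[ij,y])/(EG - F^2), Gamma^y_ij = (E*[ij,y] - F*[ij,x])/(EG - F^2)

Answer: Gamma_xxx = -120/77, Gamma_xxy = 48/77, Gamma_xyy = -216/77, Gamma_yxx = -100/77, Gamma_yxy = 40/77, Gamma_yyy = -180/77


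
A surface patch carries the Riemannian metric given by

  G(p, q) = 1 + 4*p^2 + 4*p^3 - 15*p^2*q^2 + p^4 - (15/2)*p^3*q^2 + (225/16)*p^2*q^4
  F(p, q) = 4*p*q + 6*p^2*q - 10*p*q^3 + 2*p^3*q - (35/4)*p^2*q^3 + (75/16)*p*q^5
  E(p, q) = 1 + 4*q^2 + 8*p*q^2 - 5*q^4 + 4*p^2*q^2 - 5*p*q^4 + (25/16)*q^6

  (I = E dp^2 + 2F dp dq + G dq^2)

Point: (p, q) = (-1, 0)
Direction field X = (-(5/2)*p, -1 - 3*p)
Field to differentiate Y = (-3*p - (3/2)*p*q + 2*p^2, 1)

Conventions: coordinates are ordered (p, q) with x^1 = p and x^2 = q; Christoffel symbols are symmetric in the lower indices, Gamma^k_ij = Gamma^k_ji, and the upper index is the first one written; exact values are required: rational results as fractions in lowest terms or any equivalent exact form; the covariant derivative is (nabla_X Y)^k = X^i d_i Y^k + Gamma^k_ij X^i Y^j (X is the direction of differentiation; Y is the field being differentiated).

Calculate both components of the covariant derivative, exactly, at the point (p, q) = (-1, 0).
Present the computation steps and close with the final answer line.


E = 1, F = 0, G = 2 at the point
E_p = 0, E_q = 0, F_p = 0, F_q = 0, G_p = 0, G_q = 0
EG - F^2 = 2;  g^inv = (1/2) * [[2, 0], [0, 1]]
first-kind symbols [ij,l] = (1/2)(d_i g_jl + d_j g_il - d_l g_ij): [pp,p] = E_p/2 = 0, [pp,q] = F_p - E_q/2 = 0, [pq,p] = E_q/2 = 0, [pq,q] = G_p/2 = 0, [qq,p] = F_q - G_p/2 = 0, [qq,q] = G_q/2 = 0
Gamma^p_ij = (G*[ij,p] - F*[ij,q])/(EG - F^2), Gamma^q_ij = (E*[ij,q] - F*[ij,p])/(EG - F^2)
Gamma_ppp = 0, Gamma_ppq = 0, Gamma_pqq = 0, Gamma_qpp = 0, Gamma_qpq = 0, Gamma_qqq = 0
X = (5/2, 2), Y = (5, 1) at the point

Answer: (nabla_X Y)^p = -29/2, (nabla_X Y)^q = 0


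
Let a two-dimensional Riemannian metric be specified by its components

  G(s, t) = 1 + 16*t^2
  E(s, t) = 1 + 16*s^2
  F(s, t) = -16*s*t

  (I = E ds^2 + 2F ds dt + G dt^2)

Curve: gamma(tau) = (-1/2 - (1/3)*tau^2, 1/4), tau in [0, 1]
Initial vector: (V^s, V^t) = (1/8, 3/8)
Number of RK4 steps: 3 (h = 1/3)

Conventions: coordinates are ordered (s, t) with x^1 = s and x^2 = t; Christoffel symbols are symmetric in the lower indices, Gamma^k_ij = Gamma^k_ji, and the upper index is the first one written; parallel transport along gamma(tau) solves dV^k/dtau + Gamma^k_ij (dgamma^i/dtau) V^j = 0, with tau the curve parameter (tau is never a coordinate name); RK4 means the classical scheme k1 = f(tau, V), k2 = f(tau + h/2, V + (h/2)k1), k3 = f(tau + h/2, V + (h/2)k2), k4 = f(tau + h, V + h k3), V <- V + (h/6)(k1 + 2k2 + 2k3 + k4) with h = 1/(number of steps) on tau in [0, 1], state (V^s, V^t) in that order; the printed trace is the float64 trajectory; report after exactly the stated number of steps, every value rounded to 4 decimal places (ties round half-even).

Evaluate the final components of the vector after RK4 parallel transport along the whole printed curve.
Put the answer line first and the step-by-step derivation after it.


Answer: V^s = 0.0846, V^t = 0.3591

gamma'(tau) = (-(2/3)*tau, 0); f(tau, V)^k = -Gamma^k_ij(gamma(tau)) gamma'^i(tau) V^j; h = 1/3; intermediate values shown to 6 dp
curve data and Christoffel symbols at the stage parameters:
  tau = 0.000000: gamma = (-0.500000, 0.250000), gamma' = (0.000000, 0.000000); Gamma_sss = -1.333333, Gamma_sst = 0.000000, Gamma_stt = 1.333333, Gamma_tss = -0.666667, Gamma_tst = 0.000000, Gamma_ttt = 0.666667
  tau = 0.166667: gamma = (-0.509259, 0.250000), gamma' = (-0.111111, 0.000000); Gamma_sss = -1.325006, Gamma_sst = 0.000000, Gamma_stt = 1.325006, Gamma_tss = -0.650457, Gamma_tst = 0.000000, Gamma_ttt = 0.650457
  tau = 0.333333: gamma = (-0.537037, 0.250000), gamma' = (-0.222222, 0.000000); Gamma_sss = -1.299046, Gamma_sst = 0.000000, Gamma_stt = 1.299046, Gamma_tss = -0.604728, Gamma_tst = 0.000000, Gamma_ttt = 0.604728
  tau = 0.500000: gamma = (-0.583333, 0.250000), gamma' = (-0.333333, 0.000000); Gamma_sss = -1.253731, Gamma_sst = 0.000000, Gamma_stt = 1.253731, Gamma_tss = -0.537313, Gamma_tst = 0.000000, Gamma_ttt = 0.537313
  tau = 0.666667: gamma = (-0.648148, 0.250000), gamma' = (-0.444444, 0.000000); Gamma_sss = -1.189053, Gamma_sst = 0.000000, Gamma_stt = 1.189053, Gamma_tss = -0.458635, Gamma_tst = 0.000000, Gamma_ttt = 0.458635
  tau = 0.833333: gamma = (-0.731481, 0.250000), gamma' = (-0.555556, 0.000000); Gamma_sss = -1.108196, Gamma_sst = 0.000000, Gamma_stt = 1.108196, Gamma_tss = -0.378750, Gamma_tst = 0.000000, Gamma_ttt = 0.378750
  tau = 1.000000: gamma = (-0.833333, 0.250000), gamma' = (-0.666667, 0.000000); Gamma_sss = -1.016949, Gamma_sst = 0.000000, Gamma_stt = 1.016949, Gamma_tss = -0.305085, Gamma_tst = 0.000000, Gamma_ttt = 0.305085
step 0: V^s = 0.1250, V^t = 0.3750
step 1: k1 = (0.000000, 0.000000), k2 = (-0.018403, -0.009034), k3 = (-0.017951, -0.008812), k4 = (-0.034357, -0.015994); V <- V + (h/6)(k1 + 2k2 + 2k3 + k4): V^s = 0.1191, V^t = 0.3721
step 2: k1 = (-0.034368, -0.015999), k2 = (-0.047359, -0.020297), k3 = (-0.046454, -0.019909), k4 = (-0.054732, -0.021111); V <- V + (h/6)(k1 + 2k2 + 2k3 + k4): V^s = 0.1037, V^t = 0.3656
step 3: k1 = (-0.054791, -0.021134), k2 = (-0.058209, -0.019894), k3 = (-0.057858, -0.019774), k4 = (-0.057215, -0.017165); V <- V + (h/6)(k1 + 2k2 + 2k3 + k4): V^s = 0.0846, V^t = 0.3591


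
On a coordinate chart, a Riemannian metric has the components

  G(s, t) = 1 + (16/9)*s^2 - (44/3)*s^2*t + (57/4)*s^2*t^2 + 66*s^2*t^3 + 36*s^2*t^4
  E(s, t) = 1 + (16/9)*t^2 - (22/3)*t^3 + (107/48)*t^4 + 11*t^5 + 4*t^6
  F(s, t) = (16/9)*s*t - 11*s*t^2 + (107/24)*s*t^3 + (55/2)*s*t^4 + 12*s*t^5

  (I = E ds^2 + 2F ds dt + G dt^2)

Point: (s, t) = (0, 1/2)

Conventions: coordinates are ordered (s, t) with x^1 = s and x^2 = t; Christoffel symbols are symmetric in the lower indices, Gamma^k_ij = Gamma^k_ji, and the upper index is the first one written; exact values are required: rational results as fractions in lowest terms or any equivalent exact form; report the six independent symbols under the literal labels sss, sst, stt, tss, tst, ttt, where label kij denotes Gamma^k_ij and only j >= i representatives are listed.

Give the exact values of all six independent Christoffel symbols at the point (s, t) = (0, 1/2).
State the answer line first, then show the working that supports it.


Answer: Gamma_sss = 0, Gamma_sst = 1820/2473, Gamma_stt = 0, Gamma_tss = 0, Gamma_tst = 0, Gamma_ttt = 0

E = 2473/2304, F = 0, G = 1 at the point
E_s = 0, E_t = 455/288, F_s = 455/576, F_t = 0, G_s = 0, G_t = 0
EG - F^2 = 2473/2304;  g^inv = (2304/2473) * [[1, 0], [0, 2473/2304]]
first-kind symbols [ij,l] = (1/2)(d_i g_jl + d_j g_il - d_l g_ij): [ss,s] = E_s/2 = 0, [ss,t] = F_s - E_t/2 = 0, [st,s] = E_t/2 = 455/576, [st,t] = G_s/2 = 0, [tt,s] = F_t - G_s/2 = 0, [tt,t] = G_t/2 = 0
Gamma^s_ij = (G*[ij,s] - F*[ij,t])/(EG - F^2), Gamma^t_ij = (E*[ij,t] - F*[ij,s])/(EG - F^2)


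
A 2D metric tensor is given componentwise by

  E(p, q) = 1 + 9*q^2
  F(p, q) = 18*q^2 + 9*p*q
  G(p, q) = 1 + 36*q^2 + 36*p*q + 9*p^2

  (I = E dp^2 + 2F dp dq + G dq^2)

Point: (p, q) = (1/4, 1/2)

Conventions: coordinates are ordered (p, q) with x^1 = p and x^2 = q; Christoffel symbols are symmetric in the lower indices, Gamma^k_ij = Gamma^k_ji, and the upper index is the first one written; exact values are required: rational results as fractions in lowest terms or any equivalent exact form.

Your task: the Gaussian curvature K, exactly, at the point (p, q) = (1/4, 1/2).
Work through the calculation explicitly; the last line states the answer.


E = 13/4, F = 45/8, G = 241/16, EG - F^2 = 277/16 at the point
E_p = 0, E_q = 9, F_p = 9/2, F_q = 81/4, G_p = 45/2, G_q = 45
E_qq = 18, F_pq = 9, G_pp = 18
K follows from Brioschi's formula, (det M1 - det M2)/(EG - F^2)^2.
M1 = [[-E_qq/2 + F_pq - G_pp/2, E_p/2, F_p - E_q/2], [F_q - G_p/2, E, F], [G_q/2, F, G]] = [[-9, 0, 0], [9, 13/4, 45/8], [45/2, 45/8, 241/16]]; det M1 = -2493/16
M2 = [[0, E_q/2, G_p/2], [E_q/2, E, F], [G_p/2, F, G]] = [[0, 9/2, 45/4], [9/2, 13/4, 45/8], [45/4, 45/8, 241/16]]; det M2 = -2349/16
det M1 - det M2 = -9; K = -9 / (277/16)^2 = -2304/76729

Answer: K = -2304/76729


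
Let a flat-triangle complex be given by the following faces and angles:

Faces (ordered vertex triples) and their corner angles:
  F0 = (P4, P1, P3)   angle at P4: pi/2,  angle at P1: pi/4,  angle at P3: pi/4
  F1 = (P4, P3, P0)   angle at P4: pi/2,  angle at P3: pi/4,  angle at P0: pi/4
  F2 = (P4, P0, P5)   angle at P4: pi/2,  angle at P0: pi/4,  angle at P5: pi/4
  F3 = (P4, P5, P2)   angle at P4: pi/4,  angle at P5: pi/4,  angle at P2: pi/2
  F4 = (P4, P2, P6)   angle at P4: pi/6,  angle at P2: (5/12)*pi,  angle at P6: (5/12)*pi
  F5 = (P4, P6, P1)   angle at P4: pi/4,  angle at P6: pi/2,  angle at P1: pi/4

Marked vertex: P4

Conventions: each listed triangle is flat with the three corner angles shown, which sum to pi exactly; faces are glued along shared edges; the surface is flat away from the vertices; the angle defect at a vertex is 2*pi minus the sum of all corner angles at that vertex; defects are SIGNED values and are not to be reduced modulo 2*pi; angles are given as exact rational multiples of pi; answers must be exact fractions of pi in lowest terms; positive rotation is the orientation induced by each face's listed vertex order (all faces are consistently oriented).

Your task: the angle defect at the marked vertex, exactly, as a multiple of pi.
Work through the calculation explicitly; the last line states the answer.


Sum of corner angles at P4: (13/6)*pi
defect = 2*pi - (13/6)*pi

Answer: defect(P4) = -pi/6


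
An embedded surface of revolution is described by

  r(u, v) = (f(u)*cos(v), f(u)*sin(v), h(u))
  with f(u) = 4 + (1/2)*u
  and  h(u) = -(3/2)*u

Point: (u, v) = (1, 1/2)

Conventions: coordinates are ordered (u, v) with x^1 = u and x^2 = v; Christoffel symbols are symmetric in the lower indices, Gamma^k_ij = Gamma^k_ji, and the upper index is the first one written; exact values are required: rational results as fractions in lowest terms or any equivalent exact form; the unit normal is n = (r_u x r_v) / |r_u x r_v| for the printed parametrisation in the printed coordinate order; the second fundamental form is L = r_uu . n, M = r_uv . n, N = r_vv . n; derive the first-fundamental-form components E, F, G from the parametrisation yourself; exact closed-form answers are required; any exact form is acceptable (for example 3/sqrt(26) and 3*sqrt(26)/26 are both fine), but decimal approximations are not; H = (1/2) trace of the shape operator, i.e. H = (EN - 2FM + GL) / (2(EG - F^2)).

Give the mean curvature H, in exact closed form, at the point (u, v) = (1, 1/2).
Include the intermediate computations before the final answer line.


f = 9/2, f' = 1/2, f'' = 0, h' = -3/2, h'' = 0
E = 5/2, F = 0, G = 81/4; answer radicand W^2 = 5/2
unnormalised second-form numerators: l = 0, m = 0, n = -27/4; L = l/sqrt(5/2), and similarly M = m/sqrt(W^2), N = n/sqrt(W^2)
H = (E*n - 2*F*m + G*l) / (2*(EG - F^2)*sqrt(W^2)); E*n - 2*F*m + G*l = -135/8, EG - F^2 = 405/8, so H = (-1/6)/sqrt(5/2)

Answer: H = -sqrt(10)/30


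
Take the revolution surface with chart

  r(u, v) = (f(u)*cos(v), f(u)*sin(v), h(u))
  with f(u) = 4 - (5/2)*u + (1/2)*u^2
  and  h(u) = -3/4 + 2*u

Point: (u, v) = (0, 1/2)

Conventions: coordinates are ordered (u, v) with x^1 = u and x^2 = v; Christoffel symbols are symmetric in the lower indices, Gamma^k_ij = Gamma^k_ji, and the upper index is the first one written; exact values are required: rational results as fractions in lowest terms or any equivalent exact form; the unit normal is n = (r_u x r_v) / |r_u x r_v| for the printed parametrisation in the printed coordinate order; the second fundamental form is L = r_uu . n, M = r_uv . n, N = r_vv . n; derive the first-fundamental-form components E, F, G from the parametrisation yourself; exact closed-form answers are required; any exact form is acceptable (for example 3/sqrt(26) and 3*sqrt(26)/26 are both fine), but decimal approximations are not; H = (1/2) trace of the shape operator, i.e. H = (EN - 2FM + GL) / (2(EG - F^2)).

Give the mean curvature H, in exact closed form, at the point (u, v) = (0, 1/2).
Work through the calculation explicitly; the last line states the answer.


f = 4, f' = -5/2, f'' = 1, h' = 2, h'' = 0
E = 41/4, F = 0, G = 16; answer radicand W^2 = 41/4
unnormalised second-form numerators: l = -2, m = 0, n = 8; L = l/sqrt(41/4), and similarly M = m/sqrt(W^2), N = n/sqrt(W^2)
H = (E*n - 2*F*m + G*l) / (2*(EG - F^2)*sqrt(W^2)); E*n - 2*F*m + G*l = 50, EG - F^2 = 164, so H = (25/164)/sqrt(41/4)

Answer: H = 25*sqrt(41)/3362


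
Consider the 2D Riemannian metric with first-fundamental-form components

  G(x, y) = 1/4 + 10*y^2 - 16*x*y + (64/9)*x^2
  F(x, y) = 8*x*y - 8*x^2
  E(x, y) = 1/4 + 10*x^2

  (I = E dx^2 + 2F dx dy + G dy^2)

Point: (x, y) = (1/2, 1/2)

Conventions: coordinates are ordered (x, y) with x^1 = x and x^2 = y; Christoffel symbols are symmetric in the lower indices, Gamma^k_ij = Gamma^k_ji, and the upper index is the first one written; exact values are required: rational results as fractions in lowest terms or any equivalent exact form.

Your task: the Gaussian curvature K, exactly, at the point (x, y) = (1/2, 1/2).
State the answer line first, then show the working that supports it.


Answer: K = 22912/43681

E = 11/4, F = 0, G = 19/36, EG - F^2 = 209/144 at the point
E_x = 10, E_y = 0, F_x = -4, F_y = 4, G_x = -8/9, G_y = 2
E_yy = 0, F_xy = 8, G_xx = 128/9
Brioschi: K = (det M1 - det M2) / (EG - F^2)^2 with the standard first/second-derivative matrices M1, M2.
M1 = [[-E_yy/2 + F_xy - G_xx/2, E_x/2, F_x - E_y/2], [F_y - G_x/2, E, F], [G_y/2, F, G]] = [[8/9, 5, -4], [40/9, 11/4, 0], [1, 0, 19/36]]; det M1 = 91/162
M2 = [[0, E_y/2, G_x/2], [E_y/2, E, F], [G_x/2, F, G]] = [[0, 0, -4/9], [0, 11/4, 0], [-4/9, 0, 19/36]]; det M2 = -44/81
det M1 - det M2 = 179/162; K = 179/162 / (209/144)^2 = 22912/43681


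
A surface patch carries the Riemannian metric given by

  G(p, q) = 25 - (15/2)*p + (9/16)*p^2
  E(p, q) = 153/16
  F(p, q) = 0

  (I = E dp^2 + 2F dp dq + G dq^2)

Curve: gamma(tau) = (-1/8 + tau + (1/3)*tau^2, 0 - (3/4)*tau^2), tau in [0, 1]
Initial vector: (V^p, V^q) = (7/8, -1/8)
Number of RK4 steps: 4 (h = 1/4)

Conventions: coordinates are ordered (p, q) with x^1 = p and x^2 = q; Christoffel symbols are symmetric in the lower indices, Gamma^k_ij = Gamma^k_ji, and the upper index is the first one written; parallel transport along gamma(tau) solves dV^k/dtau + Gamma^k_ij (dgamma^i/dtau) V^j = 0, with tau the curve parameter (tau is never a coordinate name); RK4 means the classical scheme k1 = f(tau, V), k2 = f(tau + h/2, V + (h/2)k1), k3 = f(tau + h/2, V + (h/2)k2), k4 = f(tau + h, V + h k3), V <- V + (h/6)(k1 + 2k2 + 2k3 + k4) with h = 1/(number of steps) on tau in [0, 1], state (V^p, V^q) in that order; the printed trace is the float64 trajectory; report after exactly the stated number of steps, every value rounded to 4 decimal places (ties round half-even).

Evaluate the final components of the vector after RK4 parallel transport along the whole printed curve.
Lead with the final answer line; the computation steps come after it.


Answer: V^p = 0.8233, V^q = -0.2725

gamma'(tau) = (1 + (2/3)*tau, -(3/2)*tau); f(tau, V)^k = -Gamma^k_ij(gamma(tau)) gamma'^i(tau) V^j; h = 1/4; intermediate values shown to 6 dp
curve data and Christoffel symbols at the stage parameters:
  tau = 0.000000: gamma = (-0.125000, 0.000000), gamma' = (1.000000, 0.000000); Gamma_ppp = 0.000000, Gamma_ppq = 0.000000, Gamma_pqq = 0.399510, Gamma_qpp = 0.000000, Gamma_qpq = -0.147239, Gamma_qqq = 0.000000
  tau = 0.125000: gamma = (0.005208, -0.011719), gamma' = (1.083333, -0.187500); Gamma_ppp = 0.000000, Gamma_ppq = 0.000000, Gamma_pqq = 0.391850, Gamma_qpp = 0.000000, Gamma_qpq = -0.150117, Gamma_qqq = 0.000000
  tau = 0.250000: gamma = (0.145833, -0.046875), gamma' = (1.166667, -0.375000); Gamma_ppp = 0.000000, Gamma_ppq = 0.000000, Gamma_pqq = 0.383578, Gamma_qpp = 0.000000, Gamma_qpq = -0.153355, Gamma_qqq = 0.000000
  tau = 0.375000: gamma = (0.296875, -0.105469), gamma' = (1.250000, -0.562500); Gamma_ppp = 0.000000, Gamma_ppq = 0.000000, Gamma_pqq = 0.374694, Gamma_qpp = 0.000000, Gamma_qpq = -0.156991, Gamma_qqq = 0.000000
  tau = 0.500000: gamma = (0.458333, -0.187500), gamma' = (1.333333, -0.750000); Gamma_ppp = 0.000000, Gamma_ppq = 0.000000, Gamma_pqq = 0.365196, Gamma_qpp = 0.000000, Gamma_qpq = -0.161074, Gamma_qqq = 0.000000
  tau = 0.625000: gamma = (0.630208, -0.292969), gamma' = (1.416667, -0.937500); Gamma_ppp = 0.000000, Gamma_ppq = 0.000000, Gamma_pqq = 0.355086, Gamma_qpp = 0.000000, Gamma_qpq = -0.165660, Gamma_qqq = 0.000000
  tau = 0.750000: gamma = (0.812500, -0.421875), gamma' = (1.500000, -1.125000); Gamma_ppp = 0.000000, Gamma_ppq = 0.000000, Gamma_pqq = 0.344363, Gamma_qpp = 0.000000, Gamma_qpq = -0.170819, Gamma_qqq = 0.000000
  tau = 0.875000: gamma = (1.005208, -0.574219), gamma' = (1.583333, -1.312500); Gamma_ppp = 0.000000, Gamma_ppq = 0.000000, Gamma_pqq = 0.333027, Gamma_qpp = 0.000000, Gamma_qpq = -0.176633, Gamma_qqq = 0.000000
  tau = 1.000000: gamma = (1.208333, -0.750000), gamma' = (1.666667, -1.500000); Gamma_ppp = 0.000000, Gamma_ppq = 0.000000, Gamma_pqq = 0.321078, Gamma_qpp = 0.000000, Gamma_qpq = -0.183206, Gamma_qqq = 0.000000
step 0: V^p = 0.8750, V^q = -0.1250
step 1: k1 = (0.000000, -0.018405), k2 = (-0.009353, -0.045331), k3 = (-0.009600, -0.045846), k4 = (-0.019629, -0.074596); V <- V + (h/6)(k1 + 2k2 + 2k3 + k4): V^p = 0.8726, V^q = -0.1365
step 2: k1 = (-0.019631, -0.074599), k2 = (-0.030729, -0.105452), k3 = (-0.031542, -0.106086), k4 = (-0.044644, -0.139468); V <- V + (h/6)(k1 + 2k2 + 2k3 + k4): V^p = 0.8647, V^q = -0.1630
step 3: k1 = (-0.044651, -0.139476), k2 = (-0.060072, -0.175782), k3 = (-0.061583, -0.176548), k4 = (-0.080255, -0.216298); V <- V + (h/6)(k1 + 2k2 + 2k3 + k4): V^p = 0.8494, V^q = -0.2072
step 4: k1 = (-0.080273, -0.216320), k2 = (-0.102388, -0.260100), k3 = (-0.104780, -0.260990), k4 = (-0.131218, -0.309414); V <- V + (h/6)(k1 + 2k2 + 2k3 + k4): V^p = 0.8233, V^q = -0.2725


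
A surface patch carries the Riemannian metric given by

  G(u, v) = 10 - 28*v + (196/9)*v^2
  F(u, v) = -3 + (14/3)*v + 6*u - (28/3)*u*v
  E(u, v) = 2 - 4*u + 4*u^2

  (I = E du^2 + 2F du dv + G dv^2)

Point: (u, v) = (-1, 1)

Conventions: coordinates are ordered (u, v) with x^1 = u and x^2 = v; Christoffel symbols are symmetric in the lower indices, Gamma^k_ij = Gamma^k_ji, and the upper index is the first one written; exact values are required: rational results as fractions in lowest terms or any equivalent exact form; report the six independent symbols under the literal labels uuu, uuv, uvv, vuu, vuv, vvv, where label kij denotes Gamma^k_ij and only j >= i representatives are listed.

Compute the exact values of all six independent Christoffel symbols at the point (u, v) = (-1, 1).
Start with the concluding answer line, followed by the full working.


Answer: Gamma_uuu = -54/115, Gamma_uuv = 0, Gamma_uvv = 126/115, Gamma_vuu = -6/23, Gamma_vuv = 0, Gamma_vvv = 14/23

E = 10, F = 5, G = 34/9 at the point
E_u = -12, E_v = 0, F_u = -10/3, F_v = 14, G_u = 0, G_v = 140/9
EG - F^2 = 115/9;  g^inv = (9/115) * [[34/9, -5], [-5, 10]]
first-kind symbols [ij,l] = (1/2)(d_i g_jl + d_j g_il - d_l g_ij): [uu,u] = E_u/2 = -6, [uu,v] = F_u - E_v/2 = -10/3, [uv,u] = E_v/2 = 0, [uv,v] = G_u/2 = 0, [vv,u] = F_v - G_u/2 = 14, [vv,v] = G_v/2 = 70/9
Gamma^u_ij = (G*[ij,u] - F*[ij,v])/(EG - F^2), Gamma^v_ij = (E*[ij,v] - F*[ij,u])/(EG - F^2)
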